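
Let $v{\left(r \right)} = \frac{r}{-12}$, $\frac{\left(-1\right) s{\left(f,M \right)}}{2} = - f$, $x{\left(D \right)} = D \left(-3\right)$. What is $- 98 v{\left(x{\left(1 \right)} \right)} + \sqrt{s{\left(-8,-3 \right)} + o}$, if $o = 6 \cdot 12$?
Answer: $- \frac{49}{2} + 2 \sqrt{14} \approx -17.017$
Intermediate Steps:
$x{\left(D \right)} = - 3 D$
$s{\left(f,M \right)} = 2 f$ ($s{\left(f,M \right)} = - 2 \left(- f\right) = 2 f$)
$v{\left(r \right)} = - \frac{r}{12}$ ($v{\left(r \right)} = r \left(- \frac{1}{12}\right) = - \frac{r}{12}$)
$o = 72$
$- 98 v{\left(x{\left(1 \right)} \right)} + \sqrt{s{\left(-8,-3 \right)} + o} = - 98 \left(- \frac{\left(-3\right) 1}{12}\right) + \sqrt{2 \left(-8\right) + 72} = - 98 \left(\left(- \frac{1}{12}\right) \left(-3\right)\right) + \sqrt{-16 + 72} = \left(-98\right) \frac{1}{4} + \sqrt{56} = - \frac{49}{2} + 2 \sqrt{14}$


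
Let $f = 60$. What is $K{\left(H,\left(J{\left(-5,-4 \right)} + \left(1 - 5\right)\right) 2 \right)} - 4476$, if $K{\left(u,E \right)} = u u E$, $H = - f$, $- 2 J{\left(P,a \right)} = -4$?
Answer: $-18876$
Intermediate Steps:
$J{\left(P,a \right)} = 2$ ($J{\left(P,a \right)} = \left(- \frac{1}{2}\right) \left(-4\right) = 2$)
$H = -60$ ($H = \left(-1\right) 60 = -60$)
$K{\left(u,E \right)} = E u^{2}$ ($K{\left(u,E \right)} = u^{2} E = E u^{2}$)
$K{\left(H,\left(J{\left(-5,-4 \right)} + \left(1 - 5\right)\right) 2 \right)} - 4476 = \left(2 + \left(1 - 5\right)\right) 2 \left(-60\right)^{2} - 4476 = \left(2 + \left(1 - 5\right)\right) 2 \cdot 3600 - 4476 = \left(2 - 4\right) 2 \cdot 3600 - 4476 = \left(-2\right) 2 \cdot 3600 - 4476 = \left(-4\right) 3600 - 4476 = -14400 - 4476 = -18876$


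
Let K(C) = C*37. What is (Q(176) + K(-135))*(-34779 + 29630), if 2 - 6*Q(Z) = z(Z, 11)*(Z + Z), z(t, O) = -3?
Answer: 74433944/3 ≈ 2.4811e+7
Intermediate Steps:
Q(Z) = 1/3 + Z (Q(Z) = 1/3 - (-1)*(Z + Z)/2 = 1/3 - (-1)*2*Z/2 = 1/3 - (-1)*Z = 1/3 + Z)
K(C) = 37*C
(Q(176) + K(-135))*(-34779 + 29630) = ((1/3 + 176) + 37*(-135))*(-34779 + 29630) = (529/3 - 4995)*(-5149) = -14456/3*(-5149) = 74433944/3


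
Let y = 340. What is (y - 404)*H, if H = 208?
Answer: -13312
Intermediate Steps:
(y - 404)*H = (340 - 404)*208 = -64*208 = -13312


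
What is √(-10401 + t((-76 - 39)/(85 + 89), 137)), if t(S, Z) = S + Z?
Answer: I*√310772874/174 ≈ 101.31*I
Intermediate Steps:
√(-10401 + t((-76 - 39)/(85 + 89), 137)) = √(-10401 + ((-76 - 39)/(85 + 89) + 137)) = √(-10401 + (-115/174 + 137)) = √(-10401 + 23723/174) = √(-1786051/174) = I*√310772874/174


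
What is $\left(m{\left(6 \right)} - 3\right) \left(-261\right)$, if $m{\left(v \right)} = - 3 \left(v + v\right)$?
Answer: $10179$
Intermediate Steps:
$m{\left(v \right)} = - 6 v$ ($m{\left(v \right)} = - 3 \cdot 2 v = - 6 v$)
$\left(m{\left(6 \right)} - 3\right) \left(-261\right) = \left(\left(-6\right) 6 - 3\right) \left(-261\right) = \left(-36 - 3\right) \left(-261\right) = \left(-39\right) \left(-261\right) = 10179$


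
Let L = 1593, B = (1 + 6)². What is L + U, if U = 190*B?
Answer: 10903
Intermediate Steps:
B = 49 (B = 7² = 49)
U = 9310 (U = 190*49 = 9310)
L + U = 1593 + 9310 = 10903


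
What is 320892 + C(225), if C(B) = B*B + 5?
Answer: 371522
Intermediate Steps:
C(B) = 5 + B**2 (C(B) = B**2 + 5 = 5 + B**2)
320892 + C(225) = 320892 + (5 + 225**2) = 320892 + (5 + 50625) = 320892 + 50630 = 371522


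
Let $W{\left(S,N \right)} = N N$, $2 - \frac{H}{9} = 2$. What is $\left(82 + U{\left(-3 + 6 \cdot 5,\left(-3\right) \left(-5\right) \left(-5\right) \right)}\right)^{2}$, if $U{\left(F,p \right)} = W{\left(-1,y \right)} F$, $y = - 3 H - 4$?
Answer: $264196$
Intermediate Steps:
$H = 0$ ($H = 18 - 18 = 0$)
$y = -4$ ($y = \left(-3\right) 0 - 4 = 0 - 4 = -4$)
$W{\left(S,N \right)} = N^{2}$
$U{\left(F,p \right)} = 16 F$ ($U{\left(F,p \right)} = \left(-4\right)^{2} F = 16 F$)
$\left(82 + U{\left(-3 + 6 \cdot 5,\left(-3\right) \left(-5\right) \left(-5\right) \right)}\right)^{2} = \left(82 + 16 \left(-3 + 6 \cdot 5\right)\right)^{2} = \left(82 + 16 \left(-3 + 30\right)\right)^{2} = \left(82 + 16 \cdot 27\right)^{2} = \left(82 + 432\right)^{2} = 514^{2} = 264196$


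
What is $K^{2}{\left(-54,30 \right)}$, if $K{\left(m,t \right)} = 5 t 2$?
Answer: $90000$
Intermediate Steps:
$K{\left(m,t \right)} = 10 t$
$K^{2}{\left(-54,30 \right)} = \left(10 \cdot 30\right)^{2} = 300^{2} = 90000$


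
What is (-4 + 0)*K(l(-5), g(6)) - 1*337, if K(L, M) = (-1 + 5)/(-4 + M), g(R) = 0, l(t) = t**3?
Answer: -333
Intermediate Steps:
K(L, M) = 4/(-4 + M)
(-4 + 0)*K(l(-5), g(6)) - 1*337 = (-4 + 0)*(4/(-4 + 0)) - 1*337 = -16/(-4) - 337 = -16*(-1)/4 - 337 = -4*(-1) - 337 = 4 - 337 = -333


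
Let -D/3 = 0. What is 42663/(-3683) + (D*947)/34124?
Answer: -42663/3683 ≈ -11.584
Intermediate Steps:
D = 0 (D = -3*0 = 0)
42663/(-3683) + (D*947)/34124 = 42663/(-3683) + (0*947)/34124 = 42663*(-1/3683) + 0*(1/34124) = -42663/3683 + 0 = -42663/3683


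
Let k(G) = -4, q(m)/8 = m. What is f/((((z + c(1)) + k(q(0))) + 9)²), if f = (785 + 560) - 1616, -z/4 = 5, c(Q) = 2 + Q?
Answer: -271/144 ≈ -1.8819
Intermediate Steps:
q(m) = 8*m
z = -20 (z = -4*5 = -20)
f = -271 (f = 1345 - 1616 = -271)
f/((((z + c(1)) + k(q(0))) + 9)²) = -271/(((-20 + (2 + 1)) - 4) + 9)² = -271/(((-20 + 3) - 4) + 9)² = -271/((-17 - 4) + 9)² = -271/(-21 + 9)² = -271/((-12)²) = -271/144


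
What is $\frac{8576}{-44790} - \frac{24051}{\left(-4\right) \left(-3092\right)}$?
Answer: $- \frac{591656129}{276981360} \approx -2.1361$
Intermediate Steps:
$\frac{8576}{-44790} - \frac{24051}{\left(-4\right) \left(-3092\right)} = 8576 \left(- \frac{1}{44790}\right) - \frac{24051}{12368} = - \frac{4288}{22395} - \frac{24051}{12368} = - \frac{591656129}{276981360}$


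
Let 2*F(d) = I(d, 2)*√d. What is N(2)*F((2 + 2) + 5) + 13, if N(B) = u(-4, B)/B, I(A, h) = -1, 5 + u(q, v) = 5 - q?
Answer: 10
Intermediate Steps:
u(q, v) = -q (u(q, v) = -5 + (5 - q) = -q)
N(B) = 4/B (N(B) = (-1*(-4))/B = 4/B)
F(d) = -√d/2 (F(d) = (-√d)/2 = -√d/2)
N(2)*F((2 + 2) + 5) + 13 = (4/2)*(-√((2 + 2) + 5)/2) + 13 = (4*(½))*(-√(4 + 5)/2) + 13 = 2*(-√9/2) + 13 = 2*(-½*3) + 13 = 2*(-3/2) + 13 = -3 + 13 = 10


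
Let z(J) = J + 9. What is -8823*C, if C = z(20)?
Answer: -255867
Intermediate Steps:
z(J) = 9 + J
C = 29 (C = 9 + 20 = 29)
-8823*C = -8823*29 = -255867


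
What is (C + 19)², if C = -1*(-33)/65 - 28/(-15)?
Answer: 17372224/38025 ≈ 456.86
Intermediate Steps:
C = 463/195 (C = 33*(1/65) - 28*(-1/15) = 33/65 + 28/15 = 463/195 ≈ 2.3744)
(C + 19)² = (463/195 + 19)² = (4168/195)² = 17372224/38025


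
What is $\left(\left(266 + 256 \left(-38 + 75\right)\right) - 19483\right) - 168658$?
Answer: $-178403$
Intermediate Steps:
$\left(\left(266 + 256 \left(-38 + 75\right)\right) - 19483\right) - 168658 = \left(\left(266 + 256 \cdot 37\right) - 19483\right) - 168658 = \left(\left(266 + 9472\right) - 19483\right) - 168658 = \left(9738 - 19483\right) - 168658 = -9745 - 168658 = -178403$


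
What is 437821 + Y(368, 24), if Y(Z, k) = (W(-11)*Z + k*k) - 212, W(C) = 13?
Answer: 442969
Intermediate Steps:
Y(Z, k) = -212 + k² + 13*Z (Y(Z, k) = (13*Z + k*k) - 212 = (13*Z + k²) - 212 = (k² + 13*Z) - 212 = -212 + k² + 13*Z)
437821 + Y(368, 24) = 437821 + (-212 + 24² + 13*368) = 437821 + (-212 + 576 + 4784) = 437821 + 5148 = 442969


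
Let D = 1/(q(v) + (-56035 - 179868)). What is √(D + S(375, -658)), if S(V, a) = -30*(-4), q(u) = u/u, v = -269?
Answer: √6677970196578/235902 ≈ 10.954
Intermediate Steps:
q(u) = 1
D = -1/235902 (D = 1/(1 + (-56035 - 179868)) = 1/(1 - 235903) = 1/(-235902) = -1/235902 ≈ -4.2390e-6)
S(V, a) = 120
√(D + S(375, -658)) = √(-1/235902 + 120) = √(28308239/235902) = √6677970196578/235902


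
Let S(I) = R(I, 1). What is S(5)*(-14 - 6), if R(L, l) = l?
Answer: -20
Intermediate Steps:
S(I) = 1
S(5)*(-14 - 6) = 1*(-14 - 6) = 1*(-20) = -20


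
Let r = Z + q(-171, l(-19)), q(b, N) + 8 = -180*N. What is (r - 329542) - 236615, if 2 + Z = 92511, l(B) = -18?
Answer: -470416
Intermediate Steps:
Z = 92509 (Z = -2 + 92511 = 92509)
q(b, N) = -8 - 180*N
r = 95741 (r = 92509 + (-8 - 180*(-18)) = 92509 + (-8 + 3240) = 92509 + 3232 = 95741)
(r - 329542) - 236615 = (95741 - 329542) - 236615 = -233801 - 236615 = -470416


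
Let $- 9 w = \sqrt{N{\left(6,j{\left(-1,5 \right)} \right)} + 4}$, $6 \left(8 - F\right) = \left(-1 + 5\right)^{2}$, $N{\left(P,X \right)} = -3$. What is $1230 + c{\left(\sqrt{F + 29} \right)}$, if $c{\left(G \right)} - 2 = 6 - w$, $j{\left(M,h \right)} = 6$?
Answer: $\frac{11143}{9} \approx 1238.1$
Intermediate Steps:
$F = \frac{16}{3}$ ($F = 8 - \frac{\left(-1 + 5\right)^{2}}{6} = 8 - \frac{4^{2}}{6} = 8 - \frac{8}{3} = \frac{16}{3} \approx 5.3333$)
$w = - \frac{1}{9}$ ($w = - \frac{\sqrt{-3 + 4}}{9} = - \frac{\sqrt{1}}{9} = \left(- \frac{1}{9}\right) 1 = - \frac{1}{9} \approx -0.11111$)
$c{\left(G \right)} = \frac{73}{9}$ ($c{\left(G \right)} = 2 + \left(6 - - \frac{1}{9}\right) = 2 + \left(6 + \frac{1}{9}\right) = 2 + \frac{55}{9} = \frac{73}{9}$)
$1230 + c{\left(\sqrt{F + 29} \right)} = 1230 + \frac{73}{9} = \frac{11143}{9}$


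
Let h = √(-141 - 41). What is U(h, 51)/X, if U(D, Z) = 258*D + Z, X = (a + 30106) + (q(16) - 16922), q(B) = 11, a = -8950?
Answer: 17/1415 + 86*I*√182/1415 ≈ 0.012014 + 0.81993*I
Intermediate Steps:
h = I*√182 (h = √(-182) = I*√182 ≈ 13.491*I)
X = 4245 (X = (-8950 + 30106) + (11 - 16922) = 21156 - 16911 = 4245)
U(D, Z) = Z + 258*D
U(h, 51)/X = (51 + 258*(I*√182))/4245 = (51 + 258*I*√182)*(1/4245) = 17/1415 + 86*I*√182/1415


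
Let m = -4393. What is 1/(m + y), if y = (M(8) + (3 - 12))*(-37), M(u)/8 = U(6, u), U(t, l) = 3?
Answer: -1/4948 ≈ -0.00020210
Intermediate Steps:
M(u) = 24 (M(u) = 8*3 = 24)
y = -555 (y = (24 + (3 - 12))*(-37) = (24 - 9)*(-37) = 15*(-37) = -555)
1/(m + y) = 1/(-4393 - 555) = 1/(-4948) = -1/4948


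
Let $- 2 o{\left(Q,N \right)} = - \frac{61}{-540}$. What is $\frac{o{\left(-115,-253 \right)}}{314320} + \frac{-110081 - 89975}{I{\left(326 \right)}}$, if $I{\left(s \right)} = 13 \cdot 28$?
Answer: $- \frac{16978032523951}{30891369600} \approx -549.6$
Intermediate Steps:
$o{\left(Q,N \right)} = - \frac{61}{1080}$ ($o{\left(Q,N \right)} = - \frac{\left(-61\right) \frac{1}{-540}}{2} = - \frac{\left(-61\right) \left(- \frac{1}{540}\right)}{2} = \left(- \frac{1}{2}\right) \frac{61}{540} = - \frac{61}{1080}$)
$I{\left(s \right)} = 364$
$\frac{o{\left(-115,-253 \right)}}{314320} + \frac{-110081 - 89975}{I{\left(326 \right)}} = - \frac{61}{1080 \cdot 314320} + \frac{-110081 - 89975}{364} = \left(- \frac{61}{1080}\right) \frac{1}{314320} + \left(-110081 - 89975\right) \frac{1}{364} = - \frac{61}{339465600} - \frac{50014}{91} = - \frac{16978032523951}{30891369600}$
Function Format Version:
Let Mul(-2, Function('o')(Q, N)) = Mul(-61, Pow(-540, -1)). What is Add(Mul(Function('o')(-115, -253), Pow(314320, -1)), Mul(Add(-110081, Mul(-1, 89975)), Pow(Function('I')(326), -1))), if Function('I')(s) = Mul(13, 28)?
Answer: Rational(-16978032523951, 30891369600) ≈ -549.60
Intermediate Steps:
Function('o')(Q, N) = Rational(-61, 1080) (Function('o')(Q, N) = Mul(Rational(-1, 2), Mul(-61, Pow(-540, -1))) = Mul(Rational(-1, 2), Mul(-61, Rational(-1, 540))) = Mul(Rational(-1, 2), Rational(61, 540)) = Rational(-61, 1080))
Function('I')(s) = 364
Add(Mul(Function('o')(-115, -253), Pow(314320, -1)), Mul(Add(-110081, Mul(-1, 89975)), Pow(Function('I')(326), -1))) = Add(Mul(Rational(-61, 1080), Pow(314320, -1)), Mul(Add(-110081, Mul(-1, 89975)), Pow(364, -1))) = Add(Mul(Rational(-61, 1080), Rational(1, 314320)), Mul(Add(-110081, -89975), Rational(1, 364))) = Add(Rational(-61, 339465600), Mul(-200056, Rational(1, 364))) = Add(Rational(-61, 339465600), Rational(-50014, 91)) = Rational(-16978032523951, 30891369600)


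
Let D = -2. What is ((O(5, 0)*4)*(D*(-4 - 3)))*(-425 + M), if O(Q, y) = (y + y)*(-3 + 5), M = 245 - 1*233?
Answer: 0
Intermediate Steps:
M = 12 (M = 245 - 233 = 12)
O(Q, y) = 4*y (O(Q, y) = (2*y)*2 = 4*y)
((O(5, 0)*4)*(D*(-4 - 3)))*(-425 + M) = (((4*0)*4)*(-2*(-4 - 3)))*(-425 + 12) = ((0*4)*(-2*(-7)))*(-413) = (0*14)*(-413) = 0*(-413) = 0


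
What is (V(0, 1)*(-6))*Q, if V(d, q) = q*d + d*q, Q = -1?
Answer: 0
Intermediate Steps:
V(d, q) = 2*d*q (V(d, q) = d*q + d*q = 2*d*q)
(V(0, 1)*(-6))*Q = ((2*0*1)*(-6))*(-1) = (0*(-6))*(-1) = 0*(-1) = 0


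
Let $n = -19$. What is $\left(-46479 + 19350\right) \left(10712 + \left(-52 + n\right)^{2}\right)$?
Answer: $-427363137$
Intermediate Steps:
$\left(-46479 + 19350\right) \left(10712 + \left(-52 + n\right)^{2}\right) = \left(-46479 + 19350\right) \left(10712 + \left(-52 - 19\right)^{2}\right) = - 27129 \left(10712 + \left(-71\right)^{2}\right) = - 27129 \left(10712 + 5041\right) = \left(-27129\right) 15753 = -427363137$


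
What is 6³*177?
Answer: 38232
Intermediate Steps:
6³*177 = 216*177 = 38232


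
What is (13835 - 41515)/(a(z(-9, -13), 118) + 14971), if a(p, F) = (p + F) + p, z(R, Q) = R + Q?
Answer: -5536/3009 ≈ -1.8398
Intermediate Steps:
z(R, Q) = Q + R
a(p, F) = F + 2*p (a(p, F) = (F + p) + p = F + 2*p)
(13835 - 41515)/(a(z(-9, -13), 118) + 14971) = (13835 - 41515)/((118 + 2*(-13 - 9)) + 14971) = -27680/((118 + 2*(-22)) + 14971) = -27680/((118 - 44) + 14971) = -27680/(74 + 14971) = -27680/15045 = -27680*1/15045 = -5536/3009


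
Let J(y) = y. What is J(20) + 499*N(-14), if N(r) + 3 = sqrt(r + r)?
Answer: -1477 + 998*I*sqrt(7) ≈ -1477.0 + 2640.5*I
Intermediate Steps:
N(r) = -3 + sqrt(2)*sqrt(r) (N(r) = -3 + sqrt(r + r) = -3 + sqrt(2*r) = -3 + sqrt(2)*sqrt(r))
J(20) + 499*N(-14) = 20 + 499*(-3 + sqrt(2)*sqrt(-14)) = 20 + 499*(-3 + sqrt(2)*(I*sqrt(14))) = 20 + 499*(-3 + 2*I*sqrt(7)) = 20 + (-1497 + 998*I*sqrt(7)) = -1477 + 998*I*sqrt(7)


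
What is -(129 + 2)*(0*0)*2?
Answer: 0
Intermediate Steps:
-(129 + 2)*(0*0)*2 = -131*0*2 = -131*0 = -1*0 = 0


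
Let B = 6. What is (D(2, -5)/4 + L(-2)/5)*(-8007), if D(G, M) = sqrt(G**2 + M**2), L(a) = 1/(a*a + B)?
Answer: -8007/50 - 8007*sqrt(29)/4 ≈ -10940.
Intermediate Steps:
L(a) = 1/(6 + a**2) (L(a) = 1/(a*a + 6) = 1/(a**2 + 6) = 1/(6 + a**2))
(D(2, -5)/4 + L(-2)/5)*(-8007) = (sqrt(2**2 + (-5)**2)/4 + 1/((6 + (-2)**2)*5))*(-8007) = (sqrt(4 + 25)*(1/4) + (1/5)/(6 + 4))*(-8007) = (sqrt(29)*(1/4) + (1/5)/10)*(-8007) = (sqrt(29)/4 + (1/10)*(1/5))*(-8007) = (sqrt(29)/4 + 1/50)*(-8007) = (1/50 + sqrt(29)/4)*(-8007) = -8007/50 - 8007*sqrt(29)/4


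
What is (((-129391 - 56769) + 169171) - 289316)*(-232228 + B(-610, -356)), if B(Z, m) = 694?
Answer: 70920021870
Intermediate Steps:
(((-129391 - 56769) + 169171) - 289316)*(-232228 + B(-610, -356)) = (((-129391 - 56769) + 169171) - 289316)*(-232228 + 694) = ((-186160 + 169171) - 289316)*(-231534) = (-16989 - 289316)*(-231534) = -306305*(-231534) = 70920021870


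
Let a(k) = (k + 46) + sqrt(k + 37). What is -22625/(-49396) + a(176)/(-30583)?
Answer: 680974463/1510677868 - sqrt(213)/30583 ≈ 0.45030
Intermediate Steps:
a(k) = 46 + k + sqrt(37 + k) (a(k) = (46 + k) + sqrt(37 + k) = 46 + k + sqrt(37 + k))
-22625/(-49396) + a(176)/(-30583) = -22625/(-49396) + (46 + 176 + sqrt(37 + 176))/(-30583) = -22625*(-1/49396) + (46 + 176 + sqrt(213))*(-1/30583) = 22625/49396 + (222 + sqrt(213))*(-1/30583) = 22625/49396 + (-222/30583 - sqrt(213)/30583) = 680974463/1510677868 - sqrt(213)/30583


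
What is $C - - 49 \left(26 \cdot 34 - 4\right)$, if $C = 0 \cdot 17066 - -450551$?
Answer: $493671$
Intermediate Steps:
$C = 450551$ ($C = 0 + 450551 = 450551$)
$C - - 49 \left(26 \cdot 34 - 4\right) = 450551 - - 49 \left(26 \cdot 34 - 4\right) = 450551 - - 49 \left(884 - 4\right) = 450551 - \left(-49\right) 880 = 450551 - -43120 = 450551 + 43120 = 493671$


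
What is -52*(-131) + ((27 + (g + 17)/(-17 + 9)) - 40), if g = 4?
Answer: 54371/8 ≈ 6796.4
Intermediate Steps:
-52*(-131) + ((27 + (g + 17)/(-17 + 9)) - 40) = -52*(-131) + ((27 + (4 + 17)/(-17 + 9)) - 40) = 6812 + ((27 + 21/(-8)) - 40) = 6812 + ((27 + 21*(-⅛)) - 40) = 6812 + ((27 - 21/8) - 40) = 6812 + (195/8 - 40) = 6812 - 125/8 = 54371/8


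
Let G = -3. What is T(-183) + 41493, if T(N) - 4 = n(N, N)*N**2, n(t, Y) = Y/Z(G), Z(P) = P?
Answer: 2084326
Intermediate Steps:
n(t, Y) = -Y/3 (n(t, Y) = Y/(-3) = Y*(-1/3) = -Y/3)
T(N) = 4 - N**3/3 (T(N) = 4 + (-N/3)*N**2 = 4 - N**3/3)
T(-183) + 41493 = (4 - 1/3*(-183)**3) + 41493 = (4 - 1/3*(-6128487)) + 41493 = (4 + 2042829) + 41493 = 2042833 + 41493 = 2084326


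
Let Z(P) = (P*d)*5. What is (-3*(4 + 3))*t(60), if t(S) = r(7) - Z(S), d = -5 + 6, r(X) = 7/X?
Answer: 6279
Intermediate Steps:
d = 1
Z(P) = 5*P (Z(P) = (P*1)*5 = P*5 = 5*P)
t(S) = 1 - 5*S (t(S) = 7/7 - 5*S = 7*(⅐) - 5*S = 1 - 5*S)
(-3*(4 + 3))*t(60) = (-3*(4 + 3))*(1 - 5*60) = (-3*7)*(1 - 300) = -21*(-299) = 6279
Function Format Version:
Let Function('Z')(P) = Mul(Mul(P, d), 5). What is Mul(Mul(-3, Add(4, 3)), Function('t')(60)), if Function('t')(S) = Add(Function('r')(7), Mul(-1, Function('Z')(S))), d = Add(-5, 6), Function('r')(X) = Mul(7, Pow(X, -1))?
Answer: 6279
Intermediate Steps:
d = 1
Function('Z')(P) = Mul(5, P) (Function('Z')(P) = Mul(Mul(P, 1), 5) = Mul(P, 5) = Mul(5, P))
Function('t')(S) = Add(1, Mul(-5, S)) (Function('t')(S) = Add(Mul(7, Pow(7, -1)), Mul(-1, Mul(5, S))) = Add(Mul(7, Rational(1, 7)), Mul(-5, S)) = Add(1, Mul(-5, S)))
Mul(Mul(-3, Add(4, 3)), Function('t')(60)) = Mul(Mul(-3, Add(4, 3)), Add(1, Mul(-5, 60))) = Mul(Mul(-3, 7), Add(1, -300)) = Mul(-21, -299) = 6279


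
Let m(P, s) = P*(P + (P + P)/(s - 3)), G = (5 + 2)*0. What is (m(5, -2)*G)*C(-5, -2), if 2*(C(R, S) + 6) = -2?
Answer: 0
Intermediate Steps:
C(R, S) = -7 (C(R, S) = -6 + (1/2)*(-2) = -6 - 1 = -7)
G = 0 (G = 7*0 = 0)
m(P, s) = P*(P + 2*P/(-3 + s)) (m(P, s) = P*(P + (2*P)/(-3 + s)) = P*(P + 2*P/(-3 + s)))
(m(5, -2)*G)*C(-5, -2) = ((5**2*(-1 - 2)/(-3 - 2))*0)*(-7) = ((25*(-3)/(-5))*0)*(-7) = ((25*(-1/5)*(-3))*0)*(-7) = (15*0)*(-7) = 0*(-7) = 0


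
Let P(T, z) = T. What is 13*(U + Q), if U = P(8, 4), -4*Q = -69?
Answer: 1313/4 ≈ 328.25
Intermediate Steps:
Q = 69/4 (Q = -1/4*(-69) = 69/4 ≈ 17.250)
U = 8
13*(U + Q) = 13*(8 + 69/4) = 13*(101/4) = 1313/4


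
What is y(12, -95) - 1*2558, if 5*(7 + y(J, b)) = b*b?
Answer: -760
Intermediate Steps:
y(J, b) = -7 + b**2/5 (y(J, b) = -7 + (b*b)/5 = -7 + b**2/5)
y(12, -95) - 1*2558 = (-7 + (1/5)*(-95)**2) - 1*2558 = (-7 + (1/5)*9025) - 2558 = (-7 + 1805) - 2558 = 1798 - 2558 = -760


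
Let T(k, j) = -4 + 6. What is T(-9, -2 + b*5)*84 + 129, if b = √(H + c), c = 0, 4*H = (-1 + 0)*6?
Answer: 297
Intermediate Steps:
H = -3/2 (H = ((-1 + 0)*6)/4 = (-1*6)/4 = (¼)*(-6) = -3/2 ≈ -1.5000)
b = I*√6/2 (b = √(-3/2 + 0) = √(-3/2) = I*√6/2 ≈ 1.2247*I)
T(k, j) = 2
T(-9, -2 + b*5)*84 + 129 = 2*84 + 129 = 168 + 129 = 297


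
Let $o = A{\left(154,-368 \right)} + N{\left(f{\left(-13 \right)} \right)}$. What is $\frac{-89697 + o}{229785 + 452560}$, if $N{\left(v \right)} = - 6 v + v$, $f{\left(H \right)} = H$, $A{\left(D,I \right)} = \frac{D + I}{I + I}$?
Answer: $- \frac{32984469}{251102960} \approx -0.13136$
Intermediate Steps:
$A{\left(D,I \right)} = \frac{D + I}{2 I}$
$N{\left(v \right)} = - 5 v$
$o = \frac{24027}{368}$ ($o = \frac{154 - 368}{2 \left(-368\right)} - -65 = \frac{1}{2} \left(- \frac{1}{368}\right) \left(-214\right) + 65 = \frac{107}{368} + 65 = \frac{24027}{368} \approx 65.291$)
$\frac{-89697 + o}{229785 + 452560} = \frac{-89697 + \frac{24027}{368}}{229785 + 452560} = - \frac{32984469}{368 \cdot 682345} = \left(- \frac{32984469}{368}\right) \frac{1}{682345} = - \frac{32984469}{251102960}$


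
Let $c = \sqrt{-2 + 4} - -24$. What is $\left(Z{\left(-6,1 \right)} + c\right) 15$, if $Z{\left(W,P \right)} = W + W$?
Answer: $180 + 15 \sqrt{2} \approx 201.21$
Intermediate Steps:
$Z{\left(W,P \right)} = 2 W$
$c = 24 + \sqrt{2}$ ($c = \sqrt{2} + 24 = 24 + \sqrt{2} \approx 25.414$)
$\left(Z{\left(-6,1 \right)} + c\right) 15 = \left(2 \left(-6\right) + \left(24 + \sqrt{2}\right)\right) 15 = \left(-12 + \left(24 + \sqrt{2}\right)\right) 15 = \left(12 + \sqrt{2}\right) 15 = 180 + 15 \sqrt{2}$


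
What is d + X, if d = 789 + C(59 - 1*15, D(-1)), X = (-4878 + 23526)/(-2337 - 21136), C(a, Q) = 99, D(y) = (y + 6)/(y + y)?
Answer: 20825376/23473 ≈ 887.21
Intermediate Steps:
D(y) = (6 + y)/(2*y) (D(y) = (6 + y)/((2*y)) = (6 + y)*(1/(2*y)) = (6 + y)/(2*y))
X = -18648/23473 (X = 18648/(-23473) = 18648*(-1/23473) = -18648/23473 ≈ -0.79445)
d = 888 (d = 789 + 99 = 888)
d + X = 888 - 18648/23473 = 20825376/23473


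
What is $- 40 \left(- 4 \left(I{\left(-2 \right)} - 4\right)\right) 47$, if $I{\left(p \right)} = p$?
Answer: $-45120$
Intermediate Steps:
$- 40 \left(- 4 \left(I{\left(-2 \right)} - 4\right)\right) 47 = - 40 \left(- 4 \left(-2 - 4\right)\right) 47 = - 40 \left(\left(-4\right) \left(-6\right)\right) 47 = \left(-40\right) 24 \cdot 47 = \left(-960\right) 47 = -45120$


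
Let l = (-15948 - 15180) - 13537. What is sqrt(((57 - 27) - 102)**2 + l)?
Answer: I*sqrt(39481) ≈ 198.7*I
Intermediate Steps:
l = -44665 (l = -31128 - 13537 = -44665)
sqrt(((57 - 27) - 102)**2 + l) = sqrt(((57 - 27) - 102)**2 - 44665) = sqrt((30 - 102)**2 - 44665) = sqrt((-72)**2 - 44665) = sqrt(5184 - 44665) = sqrt(-39481) = I*sqrt(39481)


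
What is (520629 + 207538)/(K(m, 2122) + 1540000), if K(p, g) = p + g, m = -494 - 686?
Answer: 728167/1540942 ≈ 0.47255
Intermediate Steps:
m = -1180
K(p, g) = g + p
(520629 + 207538)/(K(m, 2122) + 1540000) = (520629 + 207538)/((2122 - 1180) + 1540000) = 728167/(942 + 1540000) = 728167/1540942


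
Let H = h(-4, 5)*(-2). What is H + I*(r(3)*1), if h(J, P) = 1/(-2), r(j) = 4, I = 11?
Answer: 45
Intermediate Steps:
h(J, P) = -½
H = 1 (H = -½*(-2) = 1)
H + I*(r(3)*1) = 1 + 11*(4*1) = 1 + 11*4 = 1 + 44 = 45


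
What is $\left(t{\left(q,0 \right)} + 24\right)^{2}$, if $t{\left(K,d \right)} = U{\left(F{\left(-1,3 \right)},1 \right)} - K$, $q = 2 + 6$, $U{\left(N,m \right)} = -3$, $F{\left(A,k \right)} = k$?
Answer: $169$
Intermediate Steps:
$q = 8$
$t{\left(K,d \right)} = -3 - K$
$\left(t{\left(q,0 \right)} + 24\right)^{2} = \left(\left(-3 - 8\right) + 24\right)^{2} = \left(-11 + 24\right)^{2} = 13^{2} = 169$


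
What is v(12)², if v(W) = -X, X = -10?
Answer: 100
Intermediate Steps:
v(W) = 10 (v(W) = -1*(-10) = 10)
v(12)² = 10² = 100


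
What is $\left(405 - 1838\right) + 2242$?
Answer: $809$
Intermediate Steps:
$\left(405 - 1838\right) + 2242 = -1433 + 2242 = 809$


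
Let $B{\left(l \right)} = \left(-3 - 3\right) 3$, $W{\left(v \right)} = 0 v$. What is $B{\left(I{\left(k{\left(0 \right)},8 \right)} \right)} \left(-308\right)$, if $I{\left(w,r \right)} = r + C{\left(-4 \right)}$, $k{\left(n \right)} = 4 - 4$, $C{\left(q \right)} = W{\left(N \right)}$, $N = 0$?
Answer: $5544$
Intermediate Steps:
$W{\left(v \right)} = 0$
$C{\left(q \right)} = 0$
$k{\left(n \right)} = 0$
$I{\left(w,r \right)} = r$ ($I{\left(w,r \right)} = r + 0 = r$)
$B{\left(l \right)} = -18$ ($B{\left(l \right)} = \left(-6\right) 3 = -18$)
$B{\left(I{\left(k{\left(0 \right)},8 \right)} \right)} \left(-308\right) = \left(-18\right) \left(-308\right) = 5544$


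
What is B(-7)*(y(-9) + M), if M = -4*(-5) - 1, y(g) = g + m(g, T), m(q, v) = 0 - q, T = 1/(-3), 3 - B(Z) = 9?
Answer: -114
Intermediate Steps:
B(Z) = -6 (B(Z) = 3 - 1*9 = 3 - 9 = -6)
T = -⅓ (T = 1*(-⅓) = -⅓ ≈ -0.33333)
m(q, v) = -q
y(g) = 0 (y(g) = g - g = 0)
M = 19 (M = 20 - 1 = 19)
B(-7)*(y(-9) + M) = -6*(0 + 19) = -6*19 = -114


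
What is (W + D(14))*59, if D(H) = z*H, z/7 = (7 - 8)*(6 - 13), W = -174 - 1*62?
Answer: 26550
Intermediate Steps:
W = -236 (W = -174 - 62 = -236)
z = 49 (z = 7*((7 - 8)*(6 - 13)) = 7*(-1*(-7)) = 7*7 = 49)
D(H) = 49*H
(W + D(14))*59 = (-236 + 49*14)*59 = (-236 + 686)*59 = 450*59 = 26550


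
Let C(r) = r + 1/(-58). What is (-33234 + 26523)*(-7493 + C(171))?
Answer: 2850007347/58 ≈ 4.9138e+7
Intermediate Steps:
C(r) = -1/58 + r (C(r) = r - 1/58 = -1/58 + r)
(-33234 + 26523)*(-7493 + C(171)) = (-33234 + 26523)*(-7493 + (-1/58 + 171)) = -6711*(-7493 + 9917/58) = -6711*(-424677/58) = 2850007347/58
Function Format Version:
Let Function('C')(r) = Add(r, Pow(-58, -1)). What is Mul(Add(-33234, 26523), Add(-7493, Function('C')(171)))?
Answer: Rational(2850007347, 58) ≈ 4.9138e+7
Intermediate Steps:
Function('C')(r) = Add(Rational(-1, 58), r) (Function('C')(r) = Add(r, Rational(-1, 58)) = Add(Rational(-1, 58), r))
Mul(Add(-33234, 26523), Add(-7493, Function('C')(171))) = Mul(Add(-33234, 26523), Add(-7493, Add(Rational(-1, 58), 171))) = Mul(-6711, Add(-7493, Rational(9917, 58))) = Mul(-6711, Rational(-424677, 58)) = Rational(2850007347, 58)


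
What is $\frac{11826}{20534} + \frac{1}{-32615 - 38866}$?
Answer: $\frac{422656886}{733895427} \approx 0.57591$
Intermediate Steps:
$\frac{11826}{20534} + \frac{1}{-32615 - 38866} = 11826 \cdot \frac{1}{20534} + \frac{1}{-71481} = \frac{5913}{10267} - \frac{1}{71481} = \frac{422656886}{733895427}$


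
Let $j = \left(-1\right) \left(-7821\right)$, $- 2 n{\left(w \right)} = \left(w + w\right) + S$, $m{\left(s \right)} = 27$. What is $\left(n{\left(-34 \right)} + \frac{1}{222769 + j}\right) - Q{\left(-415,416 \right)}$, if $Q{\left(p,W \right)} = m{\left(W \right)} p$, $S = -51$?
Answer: $\frac{1298740528}{115295} \approx 11265.0$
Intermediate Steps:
$Q{\left(p,W \right)} = 27 p$
$n{\left(w \right)} = \frac{51}{2} - w$ ($n{\left(w \right)} = - \frac{\left(w + w\right) - 51}{2} = - \frac{2 w - 51}{2} = - \frac{-51 + 2 w}{2} = \frac{51}{2} - w$)
$j = 7821$
$\left(n{\left(-34 \right)} + \frac{1}{222769 + j}\right) - Q{\left(-415,416 \right)} = \left(\left(\frac{51}{2} - -34\right) + \frac{1}{222769 + 7821}\right) - 27 \left(-415\right) = \left(\left(\frac{51}{2} + 34\right) + \frac{1}{230590}\right) - -11205 = \left(\frac{119}{2} + \frac{1}{230590}\right) + 11205 = \frac{6860053}{115295} + 11205 = \frac{1298740528}{115295}$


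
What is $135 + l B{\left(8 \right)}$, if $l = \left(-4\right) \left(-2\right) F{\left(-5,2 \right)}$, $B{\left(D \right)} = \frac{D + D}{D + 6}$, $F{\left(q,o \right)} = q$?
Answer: $\frac{625}{7} \approx 89.286$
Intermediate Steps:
$B{\left(D \right)} = \frac{2 D}{6 + D}$
$l = -40$ ($l = \left(-4\right) \left(-2\right) \left(-5\right) = 8 \left(-5\right) = -40$)
$135 + l B{\left(8 \right)} = 135 - 40 \cdot 2 \cdot 8 \frac{1}{6 + 8} = 135 - 40 \cdot 2 \cdot 8 \cdot \frac{1}{14} = 135 - \frac{320}{7} = \frac{625}{7}$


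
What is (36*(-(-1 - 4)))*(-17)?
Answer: -3060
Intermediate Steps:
(36*(-(-1 - 4)))*(-17) = (36*(-1*(-5)))*(-17) = (36*5)*(-17) = 180*(-17) = -3060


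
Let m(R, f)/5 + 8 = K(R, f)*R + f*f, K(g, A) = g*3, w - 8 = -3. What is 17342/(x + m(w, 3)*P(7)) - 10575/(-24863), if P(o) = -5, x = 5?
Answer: -8747543/1002455 ≈ -8.7261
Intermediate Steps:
w = 5 (w = 8 - 3 = 5)
K(g, A) = 3*g
m(R, f) = -40 + 5*f² + 15*R² (m(R, f) = -40 + 5*((3*R)*R + f*f) = -40 + 5*(3*R² + f²) = -40 + 5*(f² + 3*R²) = -40 + (5*f² + 15*R²) = -40 + 5*f² + 15*R²)
17342/(x + m(w, 3)*P(7)) - 10575/(-24863) = 17342/(5 + (-40 + 5*3² + 15*5²)*(-5)) - 10575/(-24863) = 17342/(5 + (-40 + 5*9 + 15*25)*(-5)) - 10575*(-1/24863) = 17342/(5 + (-40 + 45 + 375)*(-5)) + 225/529 = 17342/(5 + 380*(-5)) + 225/529 = 17342/(5 - 1900) + 225/529 = 17342/(-1895) + 225/529 = 17342*(-1/1895) + 225/529 = -17342/1895 + 225/529 = -8747543/1002455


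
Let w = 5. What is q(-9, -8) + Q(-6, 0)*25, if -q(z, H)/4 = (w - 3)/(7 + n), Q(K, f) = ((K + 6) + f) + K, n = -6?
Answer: -158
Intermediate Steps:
Q(K, f) = 6 + f + 2*K (Q(K, f) = ((6 + K) + f) + K = (6 + K + f) + K = 6 + f + 2*K)
q(z, H) = -8 (q(z, H) = -4*(5 - 3)/(7 - 6) = -8/1 = -8)
q(-9, -8) + Q(-6, 0)*25 = -8 + (6 + 0 + 2*(-6))*25 = -8 + (6 + 0 - 12)*25 = -8 - 6*25 = -8 - 150 = -158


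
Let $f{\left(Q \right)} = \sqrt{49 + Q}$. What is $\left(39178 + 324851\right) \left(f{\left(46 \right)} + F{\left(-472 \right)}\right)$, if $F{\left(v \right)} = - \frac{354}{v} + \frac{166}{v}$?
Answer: $\frac{17109363}{118} + 364029 \sqrt{95} \approx 3.6931 \cdot 10^{6}$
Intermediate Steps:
$F{\left(v \right)} = - \frac{188}{v}$
$\left(39178 + 324851\right) \left(f{\left(46 \right)} + F{\left(-472 \right)}\right) = \left(39178 + 324851\right) \left(\sqrt{49 + 46} - \frac{188}{-472}\right) = 364029 \left(\sqrt{95} - - \frac{47}{118}\right) = 364029 \left(\sqrt{95} + \frac{47}{118}\right) = 364029 \left(\frac{47}{118} + \sqrt{95}\right) = \frac{17109363}{118} + 364029 \sqrt{95}$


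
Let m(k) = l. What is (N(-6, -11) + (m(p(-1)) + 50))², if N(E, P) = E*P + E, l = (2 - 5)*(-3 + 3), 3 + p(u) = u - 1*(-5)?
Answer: 12100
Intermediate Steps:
p(u) = 2 + u (p(u) = -3 + (u - 1*(-5)) = -3 + (u + 5) = -3 + (5 + u) = 2 + u)
l = 0 (l = -3*0 = 0)
N(E, P) = E + E*P
m(k) = 0
(N(-6, -11) + (m(p(-1)) + 50))² = (-6*(1 - 11) + (0 + 50))² = (-6*(-10) + 50)² = (60 + 50)² = 110² = 12100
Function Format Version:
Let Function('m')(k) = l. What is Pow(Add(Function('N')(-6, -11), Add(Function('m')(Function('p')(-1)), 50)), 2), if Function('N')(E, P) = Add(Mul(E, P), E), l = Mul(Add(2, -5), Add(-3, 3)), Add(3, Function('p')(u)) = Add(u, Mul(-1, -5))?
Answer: 12100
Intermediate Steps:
Function('p')(u) = Add(2, u) (Function('p')(u) = Add(-3, Add(u, Mul(-1, -5))) = Add(-3, Add(u, 5)) = Add(-3, Add(5, u)) = Add(2, u))
l = 0 (l = Mul(-3, 0) = 0)
Function('N')(E, P) = Add(E, Mul(E, P))
Function('m')(k) = 0
Pow(Add(Function('N')(-6, -11), Add(Function('m')(Function('p')(-1)), 50)), 2) = Pow(Add(Mul(-6, Add(1, -11)), Add(0, 50)), 2) = Pow(Add(Mul(-6, -10), 50), 2) = Pow(Add(60, 50), 2) = Pow(110, 2) = 12100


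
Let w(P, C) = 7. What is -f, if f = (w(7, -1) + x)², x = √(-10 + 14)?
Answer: -81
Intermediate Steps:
x = 2 (x = √4 = 2)
f = 81 (f = (7 + 2)² = 9² = 81)
-f = -1*81 = -81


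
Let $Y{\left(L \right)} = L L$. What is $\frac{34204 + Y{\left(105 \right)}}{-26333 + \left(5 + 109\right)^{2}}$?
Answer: $- \frac{45229}{13337} \approx -3.3912$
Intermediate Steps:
$Y{\left(L \right)} = L^{2}$
$\frac{34204 + Y{\left(105 \right)}}{-26333 + \left(5 + 109\right)^{2}} = \frac{34204 + 105^{2}}{-26333 + \left(5 + 109\right)^{2}} = \frac{34204 + 11025}{-26333 + 114^{2}} = \frac{45229}{-26333 + 12996} = \frac{45229}{-13337} = 45229 \left(- \frac{1}{13337}\right) = - \frac{45229}{13337}$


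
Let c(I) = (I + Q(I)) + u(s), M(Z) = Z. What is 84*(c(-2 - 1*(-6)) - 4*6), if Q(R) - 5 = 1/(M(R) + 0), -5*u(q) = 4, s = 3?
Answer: -6531/5 ≈ -1306.2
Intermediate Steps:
u(q) = -4/5 (u(q) = -1/5*4 = -4/5)
Q(R) = 5 + 1/R (Q(R) = 5 + 1/(R + 0) = 5 + 1/R)
c(I) = 21/5 + I + 1/I (c(I) = (I + (5 + 1/I)) - 4/5 = (5 + I + 1/I) - 4/5 = 21/5 + I + 1/I)
84*(c(-2 - 1*(-6)) - 4*6) = 84*((21/5 + (-2 - 1*(-6)) + 1/(-2 - 1*(-6))) - 4*6) = 84*((21/5 + (-2 + 6) + 1/(-2 + 6)) - 24) = 84*((21/5 + 4 + 1/4) - 24) = 84*(169/20 - 24) = 84*(-311/20) = -6531/5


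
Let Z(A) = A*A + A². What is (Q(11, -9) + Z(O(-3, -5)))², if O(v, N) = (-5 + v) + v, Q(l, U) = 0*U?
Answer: 58564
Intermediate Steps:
Q(l, U) = 0
O(v, N) = -5 + 2*v
Z(A) = 2*A² (Z(A) = A² + A² = 2*A²)
(Q(11, -9) + Z(O(-3, -5)))² = (0 + 2*(-5 + 2*(-3))²)² = (0 + 2*(-5 - 6)²)² = (0 + 2*(-11)²)² = (0 + 2*121)² = (0 + 242)² = 242² = 58564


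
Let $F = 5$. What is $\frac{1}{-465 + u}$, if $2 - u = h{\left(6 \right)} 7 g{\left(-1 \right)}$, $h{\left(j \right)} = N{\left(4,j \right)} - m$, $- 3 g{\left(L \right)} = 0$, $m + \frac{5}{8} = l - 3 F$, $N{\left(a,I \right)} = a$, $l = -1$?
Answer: $- \frac{1}{463} \approx -0.0021598$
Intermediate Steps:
$m = - \frac{133}{8}$ ($m = - \frac{5}{8} - 16 = - \frac{133}{8} \approx -16.625$)
$g{\left(L \right)} = 0$ ($g{\left(L \right)} = \left(- \frac{1}{3}\right) 0 = 0$)
$h{\left(j \right)} = \frac{165}{8}$ ($h{\left(j \right)} = 4 - - \frac{133}{8} = 4 + \frac{133}{8} = \frac{165}{8}$)
$u = 2$ ($u = 2 - \frac{165}{8} \cdot 7 \cdot 0 = 2 - \frac{1155}{8} \cdot 0 = 2 - 0 = 2 + 0 = 2$)
$\frac{1}{-465 + u} = \frac{1}{-465 + 2} = \frac{1}{-463} = - \frac{1}{463}$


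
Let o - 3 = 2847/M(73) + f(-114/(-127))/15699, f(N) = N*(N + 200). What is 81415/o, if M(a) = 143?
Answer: 75588423742205/21280235216 ≈ 3552.0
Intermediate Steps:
f(N) = N*(200 + N)
o = 21280235216/928433627 (o = 3 + (2847/143 + ((-114/(-127))*(200 - 114/(-127)))/15699) = 3 + (2847*(1/143) + ((-114*(-1/127))*(200 - 114*(-1/127)))*(1/15699)) = 3 + (219/11 + (114*(200 + 114/127)/127)*(1/15699)) = 3 + (219/11 + ((114/127)*(25514/127))*(1/15699)) = 3 + (219/11 + (2908596/16129)*(1/15699)) = 3 + (219/11 + 969532/84403057) = 3 + 18494934335/928433627 = 21280235216/928433627 ≈ 22.921)
81415/o = 81415/(21280235216/928433627) = 81415*(928433627/21280235216) = 75588423742205/21280235216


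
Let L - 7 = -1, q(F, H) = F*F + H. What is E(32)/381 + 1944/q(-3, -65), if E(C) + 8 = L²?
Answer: -92387/2667 ≈ -34.641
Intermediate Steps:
q(F, H) = H + F² (q(F, H) = F² + H = H + F²)
L = 6 (L = 7 - 1 = 6)
E(C) = 28 (E(C) = -8 + 6² = -8 + 36 = 28)
E(32)/381 + 1944/q(-3, -65) = 28/381 + 1944/(-65 + (-3)²) = 28*(1/381) + 1944/(-65 + 9) = 28/381 + 1944/(-56) = 28/381 + 1944*(-1/56) = 28/381 - 243/7 = -92387/2667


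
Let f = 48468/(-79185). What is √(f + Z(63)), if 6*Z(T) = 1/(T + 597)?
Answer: 17*I*√25699597330/3484140 ≈ 0.7822*I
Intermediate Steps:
f = -16156/26395 (f = 48468*(-1/79185) = -16156/26395 ≈ -0.61209)
Z(T) = 1/(6*(597 + T)) (Z(T) = 1/(6*(T + 597)) = 1/(6*(597 + T)))
√(f + Z(63)) = √(-16156/26395 + 1/(6*(597 + 63))) = √(-16156/26395 + (⅙)/660) = √(-16156/26395 + (⅙)*(1/660)) = √(-16156/26395 + 1/3960) = √(-12790273/20904840) = 17*I*√25699597330/3484140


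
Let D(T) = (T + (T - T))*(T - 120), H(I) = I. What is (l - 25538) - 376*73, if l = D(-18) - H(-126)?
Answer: -50376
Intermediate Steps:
D(T) = T*(-120 + T) (D(T) = (T + 0)*(-120 + T) = T*(-120 + T))
l = 2610 (l = -18*(-120 - 18) - 1*(-126) = -18*(-138) + 126 = 2484 + 126 = 2610)
(l - 25538) - 376*73 = (2610 - 25538) - 376*73 = -22928 - 27448 = -50376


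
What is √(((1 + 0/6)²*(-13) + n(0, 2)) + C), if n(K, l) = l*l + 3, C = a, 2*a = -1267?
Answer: I*√2558/2 ≈ 25.288*I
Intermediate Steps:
a = -1267/2 (a = (½)*(-1267) = -1267/2 ≈ -633.50)
C = -1267/2 ≈ -633.50
n(K, l) = 3 + l² (n(K, l) = l² + 3 = 3 + l²)
√(((1 + 0/6)²*(-13) + n(0, 2)) + C) = √(((1 + 0/6)²*(-13) + (3 + 2²)) - 1267/2) = √(((1 + 0*(⅙))²*(-13) + (3 + 4)) - 1267/2) = √(((1 + 0)²*(-13) + 7) - 1267/2) = √((1²*(-13) + 7) - 1267/2) = √((1*(-13) + 7) - 1267/2) = √((-13 + 7) - 1267/2) = √(-6 - 1267/2) = √(-1279/2) = I*√2558/2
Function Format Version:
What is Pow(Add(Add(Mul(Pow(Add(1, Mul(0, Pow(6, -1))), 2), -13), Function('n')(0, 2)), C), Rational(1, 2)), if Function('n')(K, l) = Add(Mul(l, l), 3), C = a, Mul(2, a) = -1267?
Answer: Mul(Rational(1, 2), I, Pow(2558, Rational(1, 2))) ≈ Mul(25.288, I)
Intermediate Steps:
a = Rational(-1267, 2) (a = Mul(Rational(1, 2), -1267) = Rational(-1267, 2) ≈ -633.50)
C = Rational(-1267, 2) ≈ -633.50
Function('n')(K, l) = Add(3, Pow(l, 2)) (Function('n')(K, l) = Add(Pow(l, 2), 3) = Add(3, Pow(l, 2)))
Pow(Add(Add(Mul(Pow(Add(1, Mul(0, Pow(6, -1))), 2), -13), Function('n')(0, 2)), C), Rational(1, 2)) = Pow(Add(Add(Mul(Pow(Add(1, Mul(0, Pow(6, -1))), 2), -13), Add(3, Pow(2, 2))), Rational(-1267, 2)), Rational(1, 2)) = Pow(Add(Add(Mul(Pow(Add(1, Mul(0, Rational(1, 6))), 2), -13), Add(3, 4)), Rational(-1267, 2)), Rational(1, 2)) = Pow(Add(Add(Mul(Pow(Add(1, 0), 2), -13), 7), Rational(-1267, 2)), Rational(1, 2)) = Pow(Add(Add(Mul(Pow(1, 2), -13), 7), Rational(-1267, 2)), Rational(1, 2)) = Pow(Add(Add(Mul(1, -13), 7), Rational(-1267, 2)), Rational(1, 2)) = Pow(Add(Add(-13, 7), Rational(-1267, 2)), Rational(1, 2)) = Pow(Add(-6, Rational(-1267, 2)), Rational(1, 2)) = Pow(Rational(-1279, 2), Rational(1, 2)) = Mul(Rational(1, 2), I, Pow(2558, Rational(1, 2)))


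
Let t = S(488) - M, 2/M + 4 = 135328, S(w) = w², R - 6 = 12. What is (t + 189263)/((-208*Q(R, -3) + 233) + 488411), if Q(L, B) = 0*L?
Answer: 28919212433/33062630328 ≈ 0.87468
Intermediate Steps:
R = 18 (R = 6 + 12 = 18)
Q(L, B) = 0
M = 1/67662 (M = 2/(-4 + 135328) = 2/135324 = 2*(1/135324) = 1/67662 ≈ 1.4779e-5)
t = 16113299327/67662 (t = 488² - 1*1/67662 = 238144 - 1/67662 = 16113299327/67662 ≈ 2.3814e+5)
(t + 189263)/((-208*Q(R, -3) + 233) + 488411) = (16113299327/67662 + 189263)/((-208*0 + 233) + 488411) = 28919212433/(67662*((0 + 233) + 488411)) = 28919212433/(67662*(233 + 488411)) = (28919212433/67662)/488644 = (28919212433/67662)*(1/488644) = 28919212433/33062630328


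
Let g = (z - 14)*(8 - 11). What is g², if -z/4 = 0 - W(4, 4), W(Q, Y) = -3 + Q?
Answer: 900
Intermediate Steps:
z = 4 (z = -4*(0 - (-3 + 4)) = -4*(0 - 1*1) = -4*(0 - 1) = -4*(-1) = 4)
g = 30 (g = (4 - 14)*(8 - 11) = -10*(-3) = 30)
g² = 30² = 900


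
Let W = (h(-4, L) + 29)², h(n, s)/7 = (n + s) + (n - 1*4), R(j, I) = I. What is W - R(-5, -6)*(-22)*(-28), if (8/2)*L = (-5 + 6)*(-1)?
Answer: 110665/16 ≈ 6916.6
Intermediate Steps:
L = -¼ (L = ((-5 + 6)*(-1))/4 = (1*(-1))/4 = (¼)*(-1) = -¼ ≈ -0.25000)
h(n, s) = -28 + 7*s + 14*n (h(n, s) = 7*((n + s) + (n - 1*4)) = 7*((n + s) + (n - 4)) = 7*((n + s) + (-4 + n)) = 7*(-4 + s + 2*n) = -28 + 7*s + 14*n)
W = 51529/16 (W = ((-28 + 7*(-¼) + 14*(-4)) + 29)² = ((-28 - 7/4 - 56) + 29)² = (-343/4 + 29)² = (-227/4)² = 51529/16 ≈ 3220.6)
W - R(-5, -6)*(-22)*(-28) = 51529/16 - (-6*(-22))*(-28) = 51529/16 - 132*(-28) = 51529/16 - 1*(-3696) = 51529/16 + 3696 = 110665/16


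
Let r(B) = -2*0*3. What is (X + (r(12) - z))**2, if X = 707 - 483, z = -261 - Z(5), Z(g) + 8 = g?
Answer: 232324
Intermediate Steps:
r(B) = 0 (r(B) = 0*3 = 0)
Z(g) = -8 + g
z = -258 (z = -261 - (-8 + 5) = -261 - 1*(-3) = -261 + 3 = -258)
X = 224
(X + (r(12) - z))**2 = (224 + (0 - 1*(-258)))**2 = (224 + (0 + 258))**2 = (224 + 258)**2 = 482**2 = 232324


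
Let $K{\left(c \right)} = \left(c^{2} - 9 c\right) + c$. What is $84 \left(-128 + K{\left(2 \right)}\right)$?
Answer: $-11760$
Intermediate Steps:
$K{\left(c \right)} = c^{2} - 8 c$
$84 \left(-128 + K{\left(2 \right)}\right) = 84 \left(-128 + 2 \left(-8 + 2\right)\right) = 84 \left(-128 + 2 \left(-6\right)\right) = 84 \left(-128 - 12\right) = 84 \left(-140\right) = -11760$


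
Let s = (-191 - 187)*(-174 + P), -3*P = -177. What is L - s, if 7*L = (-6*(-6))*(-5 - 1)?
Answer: -304506/7 ≈ -43501.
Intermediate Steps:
P = 59 (P = -1/3*(-177) = 59)
s = 43470 (s = (-191 - 187)*(-174 + 59) = -378*(-115) = 43470)
L = -216/7 (L = ((-6*(-6))*(-5 - 1))/7 = (36*(-6))/7 = (1/7)*(-216) = -216/7 ≈ -30.857)
L - s = -216/7 - 1*43470 = -216/7 - 43470 = -304506/7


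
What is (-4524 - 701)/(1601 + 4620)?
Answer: -5225/6221 ≈ -0.83990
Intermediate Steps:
(-4524 - 701)/(1601 + 4620) = -5225/6221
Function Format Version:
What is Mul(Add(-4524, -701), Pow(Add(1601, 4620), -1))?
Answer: Rational(-5225, 6221) ≈ -0.83990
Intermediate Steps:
Mul(Add(-4524, -701), Pow(Add(1601, 4620), -1)) = Mul(-5225, Pow(6221, -1)) = Mul(-5225, Rational(1, 6221)) = Rational(-5225, 6221)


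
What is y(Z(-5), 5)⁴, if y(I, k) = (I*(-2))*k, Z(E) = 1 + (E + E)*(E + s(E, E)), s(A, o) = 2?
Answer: 9235210000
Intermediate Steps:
Z(E) = 1 + 2*E*(2 + E) (Z(E) = 1 + (E + E)*(E + 2) = 1 + (2*E)*(2 + E) = 1 + 2*E*(2 + E))
y(I, k) = -2*I*k (y(I, k) = (-2*I)*k = -2*I*k)
y(Z(-5), 5)⁴ = (-2*(1 + 2*(-5)² + 4*(-5))*5)⁴ = (-2*(1 + 2*25 - 20)*5)⁴ = (-2*(1 + 50 - 20)*5)⁴ = (-2*31*5)⁴ = (-310)⁴ = 9235210000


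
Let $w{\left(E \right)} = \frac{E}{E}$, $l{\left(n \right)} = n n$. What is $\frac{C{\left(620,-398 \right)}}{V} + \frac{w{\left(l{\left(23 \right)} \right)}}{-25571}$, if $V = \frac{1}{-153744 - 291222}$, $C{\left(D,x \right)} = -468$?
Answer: $\frac{5325009574247}{25571} \approx 2.0824 \cdot 10^{8}$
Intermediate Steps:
$l{\left(n \right)} = n^{2}$
$w{\left(E \right)} = 1$
$V = - \frac{1}{444966}$ ($V = \frac{1}{-444966} = - \frac{1}{444966} \approx -2.2474 \cdot 10^{-6}$)
$\frac{C{\left(620,-398 \right)}}{V} + \frac{w{\left(l{\left(23 \right)} \right)}}{-25571} = - \frac{468}{- \frac{1}{444966}} + 1 \frac{1}{-25571} = \left(-468\right) \left(-444966\right) + 1 \left(- \frac{1}{25571}\right) = 208244088 - \frac{1}{25571} = \frac{5325009574247}{25571}$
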